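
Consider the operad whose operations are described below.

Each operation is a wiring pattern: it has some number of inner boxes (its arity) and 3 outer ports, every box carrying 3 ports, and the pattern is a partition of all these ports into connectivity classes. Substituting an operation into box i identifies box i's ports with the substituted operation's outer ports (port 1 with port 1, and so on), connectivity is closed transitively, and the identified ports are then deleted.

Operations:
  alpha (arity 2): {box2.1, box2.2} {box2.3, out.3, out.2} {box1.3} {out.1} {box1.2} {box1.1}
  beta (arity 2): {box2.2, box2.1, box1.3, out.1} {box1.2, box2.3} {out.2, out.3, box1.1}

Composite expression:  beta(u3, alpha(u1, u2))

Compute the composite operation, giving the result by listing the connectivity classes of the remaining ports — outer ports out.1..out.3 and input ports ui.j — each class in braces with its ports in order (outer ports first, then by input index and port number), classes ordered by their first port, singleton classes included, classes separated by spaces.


{out.1, u2.3, u3.2, u3.3} {out.2, out.3, u3.1} {u1.1} {u1.2} {u1.3} {u2.1, u2.2}

Treat the ports identified at beta as solder joints: merge, then drop.
through alpha, on inputs (u1, u2): {out.1} {out.2, out.3, u2.3} {u1.1} {u1.2} {u1.3} {u2.1, u2.2} (out.j = stage outer ports)
through beta, on inputs (u3, u1, u2): {out.1, u2.3, u3.2, u3.3} {out.2, out.3, u3.1} {u1.1} {u1.2} {u1.3} {u2.1, u2.2} (out.j = stage outer ports)


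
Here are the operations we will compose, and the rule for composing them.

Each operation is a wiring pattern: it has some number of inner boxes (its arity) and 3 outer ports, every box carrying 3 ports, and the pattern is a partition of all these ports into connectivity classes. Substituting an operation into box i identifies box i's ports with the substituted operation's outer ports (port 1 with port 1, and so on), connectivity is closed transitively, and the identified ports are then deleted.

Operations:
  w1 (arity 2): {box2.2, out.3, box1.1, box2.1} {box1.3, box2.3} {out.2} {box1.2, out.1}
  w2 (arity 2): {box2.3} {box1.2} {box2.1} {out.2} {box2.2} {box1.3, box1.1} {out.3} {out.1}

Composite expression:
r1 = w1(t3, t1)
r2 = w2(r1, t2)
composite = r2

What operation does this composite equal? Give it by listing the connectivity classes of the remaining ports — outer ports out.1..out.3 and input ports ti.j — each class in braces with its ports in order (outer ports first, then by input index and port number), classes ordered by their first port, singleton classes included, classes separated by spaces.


{out.1} {out.2} {out.3} {t1.1, t1.2, t3.1, t3.2} {t1.3, t3.3} {t2.1} {t2.2} {t2.3}

Two ports join when wires chain via w2-identified ports.
composing w1 on (t3, t1), with out.j its own outer ports: {out.1, t3.2} {out.2} {out.3, t1.1, t1.2, t3.1} {t1.3, t3.3}
composing w2 on (t3, t1, t2), with out.j its own outer ports: {out.1} {out.2} {out.3} {t1.1, t1.2, t3.1, t3.2} {t1.3, t3.3} {t2.1} {t2.2} {t2.3}


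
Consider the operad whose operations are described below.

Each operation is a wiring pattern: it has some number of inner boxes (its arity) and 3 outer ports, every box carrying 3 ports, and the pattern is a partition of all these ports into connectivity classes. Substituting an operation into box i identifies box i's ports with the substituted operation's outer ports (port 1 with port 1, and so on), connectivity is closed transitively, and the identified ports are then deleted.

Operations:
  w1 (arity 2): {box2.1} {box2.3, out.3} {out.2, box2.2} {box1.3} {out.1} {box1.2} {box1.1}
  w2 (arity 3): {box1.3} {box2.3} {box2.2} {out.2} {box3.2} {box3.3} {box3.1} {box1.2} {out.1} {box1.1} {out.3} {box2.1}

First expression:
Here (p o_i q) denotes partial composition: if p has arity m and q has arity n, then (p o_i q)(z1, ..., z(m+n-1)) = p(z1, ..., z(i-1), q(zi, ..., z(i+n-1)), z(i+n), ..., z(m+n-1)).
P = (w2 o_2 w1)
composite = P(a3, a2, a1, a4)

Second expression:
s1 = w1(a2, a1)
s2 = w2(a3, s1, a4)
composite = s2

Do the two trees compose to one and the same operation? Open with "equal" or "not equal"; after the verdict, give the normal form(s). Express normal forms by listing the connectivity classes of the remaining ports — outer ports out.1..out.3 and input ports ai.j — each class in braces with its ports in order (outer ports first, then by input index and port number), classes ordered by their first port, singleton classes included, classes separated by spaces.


equal; the common form is {out.1} {out.2} {out.3} {a1.1} {a1.2} {a1.3} {a2.1} {a2.2} {a2.3} {a3.1} {a3.2} {a3.3} {a4.1} {a4.2} {a4.3}

The first expression, normalized: {out.1} {out.2} {out.3} {a1.1} {a1.2} {a1.3} {a2.1} {a2.2} {a2.3} {a3.1} {a3.2} {a3.3} {a4.1} {a4.2} {a4.3}
The second expression, normalized: {out.1} {out.2} {out.3} {a1.1} {a1.2} {a1.3} {a2.1} {a2.2} {a2.3} {a3.1} {a3.2} {a3.3} {a4.1} {a4.2} {a4.3}
Identical normal forms: equal.


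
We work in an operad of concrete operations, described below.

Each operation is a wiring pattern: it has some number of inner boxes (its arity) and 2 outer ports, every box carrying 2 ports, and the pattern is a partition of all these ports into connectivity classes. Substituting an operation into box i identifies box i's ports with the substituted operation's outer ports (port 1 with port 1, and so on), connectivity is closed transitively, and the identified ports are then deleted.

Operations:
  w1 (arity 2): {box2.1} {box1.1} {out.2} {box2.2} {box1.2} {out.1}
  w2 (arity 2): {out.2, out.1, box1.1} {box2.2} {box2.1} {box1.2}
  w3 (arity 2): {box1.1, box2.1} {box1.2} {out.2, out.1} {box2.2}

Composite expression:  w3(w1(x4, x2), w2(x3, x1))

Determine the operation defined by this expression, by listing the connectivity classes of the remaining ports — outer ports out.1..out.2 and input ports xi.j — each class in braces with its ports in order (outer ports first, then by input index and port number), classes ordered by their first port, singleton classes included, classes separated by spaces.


Two ports join when wires chain via w3-identified ports.
the subtree at w1 composes to {out.1} {out.2} {x2.1} {x2.2} {x4.1} {x4.2} on (x4, x2); out.j = own outer ports
the subtree at w2 composes to {out.1, out.2, x3.1} {x1.1} {x1.2} {x3.2} on (x3, x1); out.j = own outer ports
the subtree at w3 composes to {out.1, out.2} {x1.1} {x1.2} {x2.1} {x2.2} {x3.1} {x3.2} {x4.1} {x4.2} on (x4, x2, x3, x1); out.j = own outer ports

{out.1, out.2} {x1.1} {x1.2} {x2.1} {x2.2} {x3.1} {x3.2} {x4.1} {x4.2}


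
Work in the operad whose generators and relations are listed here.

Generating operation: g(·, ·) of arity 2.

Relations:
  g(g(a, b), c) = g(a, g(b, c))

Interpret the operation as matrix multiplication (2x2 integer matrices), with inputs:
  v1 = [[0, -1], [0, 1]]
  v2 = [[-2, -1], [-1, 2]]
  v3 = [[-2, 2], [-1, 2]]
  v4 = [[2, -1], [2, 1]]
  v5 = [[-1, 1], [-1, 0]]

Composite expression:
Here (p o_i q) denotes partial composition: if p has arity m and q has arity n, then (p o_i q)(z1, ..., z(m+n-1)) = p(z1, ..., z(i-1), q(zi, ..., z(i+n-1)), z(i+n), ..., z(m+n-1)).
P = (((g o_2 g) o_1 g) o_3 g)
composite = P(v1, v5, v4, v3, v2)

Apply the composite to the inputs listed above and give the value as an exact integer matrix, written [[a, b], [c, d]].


g(v1, v5) = [[1, 0], [-1, 0]]
g(v4, v3) = [[-3, 2], [-5, 6]]
g(g(v4, v3), v2) = [[4, 7], [4, 17]]
g(g(v1, v5), g(g(v4, v3), v2)) = [[4, 7], [-4, -7]]

[[4, 7], [-4, -7]]


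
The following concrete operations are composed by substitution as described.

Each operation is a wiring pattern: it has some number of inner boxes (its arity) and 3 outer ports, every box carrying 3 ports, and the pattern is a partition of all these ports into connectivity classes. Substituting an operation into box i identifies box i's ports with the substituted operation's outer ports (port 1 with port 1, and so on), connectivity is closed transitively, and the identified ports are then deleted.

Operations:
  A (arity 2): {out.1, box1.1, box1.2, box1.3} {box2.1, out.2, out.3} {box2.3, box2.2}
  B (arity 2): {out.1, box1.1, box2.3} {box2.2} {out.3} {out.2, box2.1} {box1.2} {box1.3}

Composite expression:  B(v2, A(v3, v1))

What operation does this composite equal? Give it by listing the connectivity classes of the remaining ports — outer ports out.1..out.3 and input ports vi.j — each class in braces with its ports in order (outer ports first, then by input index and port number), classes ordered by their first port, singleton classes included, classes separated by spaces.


Connectivity passes through glued B-boundaries; trace each wire chain.
after A, the pattern on (v3, v1) reads {out.1, v3.1, v3.2, v3.3} {out.2, out.3, v1.1} {v1.2, v1.3} (out.j = its outer ports)
after B, the pattern on (v2, v3, v1) reads {out.1, v1.1, v2.1} {out.2, v3.1, v3.2, v3.3} {out.3} {v1.2, v1.3} {v2.2} {v2.3} (out.j = its outer ports)

{out.1, v1.1, v2.1} {out.2, v3.1, v3.2, v3.3} {out.3} {v1.2, v1.3} {v2.2} {v2.3}


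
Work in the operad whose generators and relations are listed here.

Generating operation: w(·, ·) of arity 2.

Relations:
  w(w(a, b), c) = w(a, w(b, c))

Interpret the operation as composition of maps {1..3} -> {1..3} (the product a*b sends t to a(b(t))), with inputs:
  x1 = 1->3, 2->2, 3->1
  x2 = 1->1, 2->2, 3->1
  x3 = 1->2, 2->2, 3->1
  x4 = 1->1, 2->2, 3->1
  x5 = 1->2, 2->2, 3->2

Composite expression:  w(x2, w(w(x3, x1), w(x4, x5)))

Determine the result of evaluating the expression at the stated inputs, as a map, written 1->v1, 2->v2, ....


w(x3, x1) = 1->1, 2->2, 3->2
w(x4, x5) = 1->2, 2->2, 3->2
w(w(x3, x1), w(x4, x5)) = 1->2, 2->2, 3->2
w(x2, w(w(x3, x1), w(x4, x5))) = 1->2, 2->2, 3->2

1->2, 2->2, 3->2


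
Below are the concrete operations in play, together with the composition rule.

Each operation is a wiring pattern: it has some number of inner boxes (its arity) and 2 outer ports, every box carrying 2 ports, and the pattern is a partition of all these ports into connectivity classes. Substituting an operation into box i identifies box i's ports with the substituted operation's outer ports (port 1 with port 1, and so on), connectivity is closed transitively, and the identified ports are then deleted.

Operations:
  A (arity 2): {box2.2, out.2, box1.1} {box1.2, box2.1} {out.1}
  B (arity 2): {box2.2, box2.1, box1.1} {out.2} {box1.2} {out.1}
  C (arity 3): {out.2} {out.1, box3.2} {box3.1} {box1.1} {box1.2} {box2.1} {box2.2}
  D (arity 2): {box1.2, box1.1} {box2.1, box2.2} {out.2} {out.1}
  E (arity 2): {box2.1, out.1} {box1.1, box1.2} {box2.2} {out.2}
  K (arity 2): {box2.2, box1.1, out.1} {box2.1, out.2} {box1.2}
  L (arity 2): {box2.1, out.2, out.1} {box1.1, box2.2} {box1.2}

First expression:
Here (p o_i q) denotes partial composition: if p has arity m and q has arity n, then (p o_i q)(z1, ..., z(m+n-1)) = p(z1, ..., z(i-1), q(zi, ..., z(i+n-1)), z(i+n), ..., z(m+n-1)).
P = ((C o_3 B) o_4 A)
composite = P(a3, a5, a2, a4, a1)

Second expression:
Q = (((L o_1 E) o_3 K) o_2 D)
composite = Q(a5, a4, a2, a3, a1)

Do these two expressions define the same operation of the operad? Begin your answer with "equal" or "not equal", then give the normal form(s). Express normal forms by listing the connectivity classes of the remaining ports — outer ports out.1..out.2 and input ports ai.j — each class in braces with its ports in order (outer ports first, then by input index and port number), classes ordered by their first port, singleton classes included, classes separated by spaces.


The first composite normalizes to {out.1} {out.2} {a1.1, a4.2} {a1.2, a2.1, a4.1} {a2.2} {a3.1} {a3.2} {a5.1} {a5.2}
The second composite normalizes to {out.1, out.2, a1.2, a3.1} {a1.1} {a2.1, a2.2} {a3.2} {a4.1, a4.2} {a5.1, a5.2}
No match — not equal.

not equal; the first gives {out.1} {out.2} {a1.1, a4.2} {a1.2, a2.1, a4.1} {a2.2} {a3.1} {a3.2} {a5.1} {a5.2} and the second {out.1, out.2, a1.2, a3.1} {a1.1} {a2.1, a2.2} {a3.2} {a4.1, a4.2} {a5.1, a5.2}


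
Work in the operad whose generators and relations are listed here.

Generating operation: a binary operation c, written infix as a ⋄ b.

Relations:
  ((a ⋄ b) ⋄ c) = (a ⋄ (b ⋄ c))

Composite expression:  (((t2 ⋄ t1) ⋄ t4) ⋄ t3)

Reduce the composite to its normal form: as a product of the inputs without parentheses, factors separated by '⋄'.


t2 ⋄ t1 ⋄ t4 ⋄ t3

Under associativity of c, the answer is the t's in reading order.
(t2 ⋄ t1) unparenthesizes to t2 ⋄ t1
((t2 ⋄ t1) ⋄ t4) unparenthesizes to t2 ⋄ t1 ⋄ t4
(((t2 ⋄ t1) ⋄ t4) ⋄ t3) unparenthesizes to t2 ⋄ t1 ⋄ t4 ⋄ t3


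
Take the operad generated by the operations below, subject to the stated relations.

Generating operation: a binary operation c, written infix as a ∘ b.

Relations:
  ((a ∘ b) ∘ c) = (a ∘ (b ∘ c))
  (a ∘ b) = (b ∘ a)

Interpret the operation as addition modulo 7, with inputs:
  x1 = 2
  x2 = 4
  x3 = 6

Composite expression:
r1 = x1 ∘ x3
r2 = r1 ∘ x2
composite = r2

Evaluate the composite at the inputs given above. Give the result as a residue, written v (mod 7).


5 (mod 7)

(x1 ∘ x3) = 1
((x1 ∘ x3) ∘ x2) = 5


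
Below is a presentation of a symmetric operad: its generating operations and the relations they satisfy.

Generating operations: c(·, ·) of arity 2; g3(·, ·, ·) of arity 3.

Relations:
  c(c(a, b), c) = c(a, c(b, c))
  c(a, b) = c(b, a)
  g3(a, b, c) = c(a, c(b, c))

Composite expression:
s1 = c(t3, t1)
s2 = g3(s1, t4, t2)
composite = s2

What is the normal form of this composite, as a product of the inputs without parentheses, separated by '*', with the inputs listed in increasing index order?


t1 * t2 * t3 * t4

Reordering under g3 is free, so list the t-inputs canonically.
c(t3, t1) spells out as t3 * t1
g3(c(t3, t1), t4, t2) spells out as t3 * t1 * t4 * t2
rearranged into index order: t1 * t2 * t3 * t4


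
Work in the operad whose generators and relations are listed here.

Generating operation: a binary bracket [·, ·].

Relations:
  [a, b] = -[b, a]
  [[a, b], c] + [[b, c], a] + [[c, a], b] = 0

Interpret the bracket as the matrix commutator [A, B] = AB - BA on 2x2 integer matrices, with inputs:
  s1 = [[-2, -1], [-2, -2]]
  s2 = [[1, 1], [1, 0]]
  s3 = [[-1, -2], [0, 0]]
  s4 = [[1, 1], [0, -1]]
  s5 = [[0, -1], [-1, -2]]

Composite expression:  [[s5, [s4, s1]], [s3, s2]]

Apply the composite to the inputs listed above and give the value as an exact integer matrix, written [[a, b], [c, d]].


[[-4, -44], [28, 4]]

[s4, s1] = [[-2, -2], [4, 2]]
[s5, [s4, s1]] = [[-6, -8], [-4, 6]]
[s3, s2] = [[-2, 1], [1, 2]]
[[s5, [s4, s1]], [s3, s2]] = [[-4, -44], [28, 4]]


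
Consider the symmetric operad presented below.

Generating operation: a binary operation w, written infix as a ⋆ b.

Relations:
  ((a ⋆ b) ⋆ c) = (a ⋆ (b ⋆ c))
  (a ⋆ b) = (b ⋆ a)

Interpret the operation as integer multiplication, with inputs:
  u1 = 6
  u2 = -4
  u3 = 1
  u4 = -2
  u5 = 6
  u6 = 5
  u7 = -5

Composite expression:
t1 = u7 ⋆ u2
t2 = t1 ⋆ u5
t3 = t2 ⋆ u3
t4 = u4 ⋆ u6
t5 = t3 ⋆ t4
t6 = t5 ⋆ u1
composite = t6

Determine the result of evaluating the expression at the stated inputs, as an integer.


(u7 ⋆ u2) = 20
((u7 ⋆ u2) ⋆ u5) = 120
(((u7 ⋆ u2) ⋆ u5) ⋆ u3) = 120
(u4 ⋆ u6) = -10
((((u7 ⋆ u2) ⋆ u5) ⋆ u3) ⋆ (u4 ⋆ u6)) = -1200
(((((u7 ⋆ u2) ⋆ u5) ⋆ u3) ⋆ (u4 ⋆ u6)) ⋆ u1) = -7200

-7200


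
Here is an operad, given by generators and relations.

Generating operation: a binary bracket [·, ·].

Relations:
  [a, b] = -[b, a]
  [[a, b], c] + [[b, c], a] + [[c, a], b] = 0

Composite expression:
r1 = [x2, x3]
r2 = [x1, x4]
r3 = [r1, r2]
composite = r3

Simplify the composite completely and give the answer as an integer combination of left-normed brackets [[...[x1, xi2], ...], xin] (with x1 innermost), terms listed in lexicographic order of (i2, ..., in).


Skip Jacobi rewriting: expand, keep x1-initial words, read off terms.
Composite bracket: [[x2, x3], [x1, x4]]
Full expansion: 8 signed words from ab - ba (2^3 = 8).
The x1-initial words carry the normal form:
  word x1x4x2x3 has sign -1, contributing -[[[x1, x4], x2], x3]
  word x1x4x3x2 has sign +1, contributing +[[[x1, x4], x3], x2]

-[[[x1, x4], x2], x3] + [[[x1, x4], x3], x2]


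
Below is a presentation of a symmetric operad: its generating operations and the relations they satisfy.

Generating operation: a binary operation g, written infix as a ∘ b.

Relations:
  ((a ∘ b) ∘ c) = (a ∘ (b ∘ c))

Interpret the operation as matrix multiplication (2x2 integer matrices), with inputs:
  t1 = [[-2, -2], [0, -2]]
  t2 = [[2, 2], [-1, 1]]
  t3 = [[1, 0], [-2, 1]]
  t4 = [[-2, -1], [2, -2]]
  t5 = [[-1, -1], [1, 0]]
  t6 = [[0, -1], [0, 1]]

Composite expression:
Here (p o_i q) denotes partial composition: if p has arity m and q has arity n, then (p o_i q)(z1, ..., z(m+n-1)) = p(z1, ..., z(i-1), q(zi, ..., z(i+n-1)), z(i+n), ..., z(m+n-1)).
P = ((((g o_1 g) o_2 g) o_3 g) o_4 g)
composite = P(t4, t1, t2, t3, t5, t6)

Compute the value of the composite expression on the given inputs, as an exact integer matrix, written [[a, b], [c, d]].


(t3 ∘ t5) = [[-1, -1], [3, 2]]
(t2 ∘ (t3 ∘ t5)) = [[4, 2], [4, 3]]
(t1 ∘ (t2 ∘ (t3 ∘ t5))) = [[-16, -10], [-8, -6]]
(t4 ∘ (t1 ∘ (t2 ∘ (t3 ∘ t5)))) = [[40, 26], [-16, -8]]
((t4 ∘ (t1 ∘ (t2 ∘ (t3 ∘ t5)))) ∘ t6) = [[0, -14], [0, 8]]

[[0, -14], [0, 8]]


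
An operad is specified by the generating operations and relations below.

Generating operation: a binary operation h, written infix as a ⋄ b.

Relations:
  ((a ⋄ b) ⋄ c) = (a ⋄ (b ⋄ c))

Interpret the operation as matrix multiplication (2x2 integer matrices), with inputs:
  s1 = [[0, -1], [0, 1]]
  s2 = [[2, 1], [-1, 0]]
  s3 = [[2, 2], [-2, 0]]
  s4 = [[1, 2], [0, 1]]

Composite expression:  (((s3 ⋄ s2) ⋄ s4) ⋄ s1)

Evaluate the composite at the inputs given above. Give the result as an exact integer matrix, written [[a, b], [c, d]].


[[0, 4], [0, -6]]

(s3 ⋄ s2) = [[2, 2], [-4, -2]]
((s3 ⋄ s2) ⋄ s4) = [[2, 6], [-4, -10]]
(((s3 ⋄ s2) ⋄ s4) ⋄ s1) = [[0, 4], [0, -6]]


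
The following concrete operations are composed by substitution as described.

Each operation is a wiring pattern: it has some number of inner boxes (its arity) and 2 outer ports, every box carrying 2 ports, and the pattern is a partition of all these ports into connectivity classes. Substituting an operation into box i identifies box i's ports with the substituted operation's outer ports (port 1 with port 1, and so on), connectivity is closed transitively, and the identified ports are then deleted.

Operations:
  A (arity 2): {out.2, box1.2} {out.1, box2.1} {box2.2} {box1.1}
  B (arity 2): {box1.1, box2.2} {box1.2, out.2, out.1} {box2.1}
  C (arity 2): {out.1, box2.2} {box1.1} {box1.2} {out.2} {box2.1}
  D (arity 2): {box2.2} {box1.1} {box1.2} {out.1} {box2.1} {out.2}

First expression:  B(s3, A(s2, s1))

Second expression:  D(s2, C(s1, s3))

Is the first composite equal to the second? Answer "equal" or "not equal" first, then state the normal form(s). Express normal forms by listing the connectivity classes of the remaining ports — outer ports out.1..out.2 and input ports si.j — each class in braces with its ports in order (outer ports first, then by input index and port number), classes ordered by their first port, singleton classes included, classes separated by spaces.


not equal; first: {out.1, out.2, s3.2} {s1.1} {s1.2} {s2.1} {s2.2, s3.1}; second: {out.1} {out.2} {s1.1} {s1.2} {s2.1} {s2.2} {s3.1} {s3.2}

The first expression, normalized: {out.1, out.2, s3.2} {s1.1} {s1.2} {s2.1} {s2.2, s3.1}
The second expression, normalized: {out.1} {out.2} {s1.1} {s1.2} {s2.1} {s2.2} {s3.1} {s3.2}
Distinct normal forms: not equal.


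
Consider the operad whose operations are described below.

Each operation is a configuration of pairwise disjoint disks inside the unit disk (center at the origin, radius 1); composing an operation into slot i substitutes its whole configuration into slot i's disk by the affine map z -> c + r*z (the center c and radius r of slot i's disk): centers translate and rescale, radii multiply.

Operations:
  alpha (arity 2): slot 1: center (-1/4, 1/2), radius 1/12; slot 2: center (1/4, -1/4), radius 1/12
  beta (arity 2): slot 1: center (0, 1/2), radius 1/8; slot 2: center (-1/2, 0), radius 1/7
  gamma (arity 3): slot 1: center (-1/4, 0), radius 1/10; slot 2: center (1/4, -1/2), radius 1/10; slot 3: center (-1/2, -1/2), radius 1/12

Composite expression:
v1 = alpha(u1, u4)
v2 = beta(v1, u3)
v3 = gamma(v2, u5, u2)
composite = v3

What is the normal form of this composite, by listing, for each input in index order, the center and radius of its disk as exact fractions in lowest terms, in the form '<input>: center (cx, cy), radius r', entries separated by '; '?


u1: center (-81/320, 9/160), radius 1/960; u2: center (-1/2, -1/2), radius 1/12; u3: center (-3/10, 0), radius 1/70; u4: center (-79/320, 3/64), radius 1/960; u5: center (1/4, -1/2), radius 1/10


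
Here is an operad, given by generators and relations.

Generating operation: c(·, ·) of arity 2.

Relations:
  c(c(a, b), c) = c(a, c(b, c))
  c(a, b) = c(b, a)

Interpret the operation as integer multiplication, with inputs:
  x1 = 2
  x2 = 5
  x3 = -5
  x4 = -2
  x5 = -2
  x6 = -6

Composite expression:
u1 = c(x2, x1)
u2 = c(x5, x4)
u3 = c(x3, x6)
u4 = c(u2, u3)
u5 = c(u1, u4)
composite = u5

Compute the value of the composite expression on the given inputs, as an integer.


1200

c(x2, x1) = 10
c(x5, x4) = 4
c(x3, x6) = 30
c(c(x5, x4), c(x3, x6)) = 120
c(c(x2, x1), c(c(x5, x4), c(x3, x6))) = 1200


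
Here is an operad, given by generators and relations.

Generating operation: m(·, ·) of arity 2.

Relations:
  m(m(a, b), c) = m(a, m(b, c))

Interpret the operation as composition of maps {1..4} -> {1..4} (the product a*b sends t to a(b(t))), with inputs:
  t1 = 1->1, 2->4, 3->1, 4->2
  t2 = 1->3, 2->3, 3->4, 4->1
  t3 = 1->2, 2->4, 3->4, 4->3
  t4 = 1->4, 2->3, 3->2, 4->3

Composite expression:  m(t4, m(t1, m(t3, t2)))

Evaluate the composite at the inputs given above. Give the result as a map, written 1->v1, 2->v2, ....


m(t3, t2) = 1->4, 2->4, 3->3, 4->2
m(t1, m(t3, t2)) = 1->2, 2->2, 3->1, 4->4
m(t4, m(t1, m(t3, t2))) = 1->3, 2->3, 3->4, 4->3

1->3, 2->3, 3->4, 4->3


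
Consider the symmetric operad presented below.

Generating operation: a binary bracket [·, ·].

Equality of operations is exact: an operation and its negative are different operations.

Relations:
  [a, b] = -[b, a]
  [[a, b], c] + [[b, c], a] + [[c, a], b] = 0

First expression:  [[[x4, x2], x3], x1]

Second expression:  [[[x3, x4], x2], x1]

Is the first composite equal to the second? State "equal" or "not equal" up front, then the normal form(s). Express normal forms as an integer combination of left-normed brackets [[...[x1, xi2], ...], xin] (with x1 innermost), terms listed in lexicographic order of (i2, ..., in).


The first expression reduces to [[[x1, x2], x4], x3] - [[[x1, x3], x2], x4] + [[[x1, x3], x4], x2] - [[[x1, x4], x2], x3]
The second expression reduces to [[[x1, x2], x3], x4] - [[[x1, x2], x4], x3] - [[[x1, x3], x4], x2] + [[[x1, x4], x3], x2]
Distinct normal forms: not equal.

not equal; first: [[[x1, x2], x4], x3] - [[[x1, x3], x2], x4] + [[[x1, x3], x4], x2] - [[[x1, x4], x2], x3]; second: [[[x1, x2], x3], x4] - [[[x1, x2], x4], x3] - [[[x1, x3], x4], x2] + [[[x1, x4], x3], x2]


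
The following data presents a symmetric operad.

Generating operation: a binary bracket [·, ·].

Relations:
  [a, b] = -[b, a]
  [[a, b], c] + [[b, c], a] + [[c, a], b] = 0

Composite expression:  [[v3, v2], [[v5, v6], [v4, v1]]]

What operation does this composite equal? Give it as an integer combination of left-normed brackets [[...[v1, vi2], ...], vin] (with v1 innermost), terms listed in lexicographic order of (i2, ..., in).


[[[[[v1, v4], v5], v6], v2], v3] - [[[[[v1, v4], v5], v6], v3], v2] - [[[[[v1, v4], v6], v5], v2], v3] + [[[[[v1, v4], v6], v5], v3], v2]

Skip Jacobi rewriting: expand, keep v1-initial words, read off terms.
Composite bracket: [[v3, v2], [[v5, v6], [v4, v1]]]
Expanding via [a, b] = ab - ba: 32 signed words (2^5 = 32).
The v1-initial words carry the normal form:
  v1v4v5v6v2v3 appears with sign +1, giving the term +[[[[[v1, v4], v5], v6], v2], v3]
  v1v4v5v6v3v2 appears with sign -1, giving the term -[[[[[v1, v4], v5], v6], v3], v2]
  v1v4v6v5v2v3 appears with sign -1, giving the term -[[[[[v1, v4], v6], v5], v2], v3]
  v1v4v6v5v3v2 appears with sign +1, giving the term +[[[[[v1, v4], v6], v5], v3], v2]


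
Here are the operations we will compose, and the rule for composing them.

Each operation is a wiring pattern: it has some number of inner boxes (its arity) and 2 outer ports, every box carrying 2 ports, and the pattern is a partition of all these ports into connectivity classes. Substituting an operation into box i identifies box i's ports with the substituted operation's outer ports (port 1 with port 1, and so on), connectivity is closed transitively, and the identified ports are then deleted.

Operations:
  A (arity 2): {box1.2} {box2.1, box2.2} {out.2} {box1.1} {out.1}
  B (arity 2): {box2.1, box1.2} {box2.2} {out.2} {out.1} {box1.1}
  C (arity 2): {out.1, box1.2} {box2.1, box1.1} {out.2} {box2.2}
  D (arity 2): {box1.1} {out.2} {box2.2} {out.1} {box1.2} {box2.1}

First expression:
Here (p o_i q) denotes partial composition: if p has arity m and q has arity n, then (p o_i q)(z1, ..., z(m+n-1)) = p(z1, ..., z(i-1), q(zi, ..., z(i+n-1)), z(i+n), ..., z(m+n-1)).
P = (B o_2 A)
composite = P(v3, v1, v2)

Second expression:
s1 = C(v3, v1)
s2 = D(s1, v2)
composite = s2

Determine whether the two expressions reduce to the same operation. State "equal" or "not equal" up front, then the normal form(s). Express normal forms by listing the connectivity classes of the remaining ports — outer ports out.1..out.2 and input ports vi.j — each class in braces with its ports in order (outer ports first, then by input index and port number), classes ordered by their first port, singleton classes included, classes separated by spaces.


not equal: they reduce to {out.1} {out.2} {v1.1} {v1.2} {v2.1, v2.2} {v3.1} {v3.2} and {out.1} {out.2} {v1.1, v3.1} {v1.2} {v2.1} {v2.2} {v3.2}

In normal form, the first expression is {out.1} {out.2} {v1.1} {v1.2} {v2.1, v2.2} {v3.1} {v3.2}
In normal form, the second expression is {out.1} {out.2} {v1.1, v3.1} {v1.2} {v2.1} {v2.2} {v3.2}
Distinct normal forms: not equal.


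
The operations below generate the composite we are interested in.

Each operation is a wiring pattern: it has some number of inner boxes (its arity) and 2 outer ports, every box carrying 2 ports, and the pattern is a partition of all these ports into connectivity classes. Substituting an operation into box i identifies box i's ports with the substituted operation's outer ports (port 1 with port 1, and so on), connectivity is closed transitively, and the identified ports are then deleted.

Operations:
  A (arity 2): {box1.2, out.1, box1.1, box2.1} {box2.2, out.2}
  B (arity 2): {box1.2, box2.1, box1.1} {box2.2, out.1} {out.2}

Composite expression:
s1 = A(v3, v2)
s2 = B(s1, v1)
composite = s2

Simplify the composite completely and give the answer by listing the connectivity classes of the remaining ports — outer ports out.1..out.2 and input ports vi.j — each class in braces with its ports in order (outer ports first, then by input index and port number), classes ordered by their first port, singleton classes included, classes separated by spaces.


{out.1, v1.2} {out.2} {v1.1, v2.1, v2.2, v3.1, v3.2}

Substituting into B glues patterns; closure does the rest.
A over (v3, v2) gives {out.1, v2.1, v3.1, v3.2} {out.2, v2.2}, out.j being that stage's outer ports
B over (v3, v2, v1) gives {out.1, v1.2} {out.2} {v1.1, v2.1, v2.2, v3.1, v3.2}, out.j being that stage's outer ports


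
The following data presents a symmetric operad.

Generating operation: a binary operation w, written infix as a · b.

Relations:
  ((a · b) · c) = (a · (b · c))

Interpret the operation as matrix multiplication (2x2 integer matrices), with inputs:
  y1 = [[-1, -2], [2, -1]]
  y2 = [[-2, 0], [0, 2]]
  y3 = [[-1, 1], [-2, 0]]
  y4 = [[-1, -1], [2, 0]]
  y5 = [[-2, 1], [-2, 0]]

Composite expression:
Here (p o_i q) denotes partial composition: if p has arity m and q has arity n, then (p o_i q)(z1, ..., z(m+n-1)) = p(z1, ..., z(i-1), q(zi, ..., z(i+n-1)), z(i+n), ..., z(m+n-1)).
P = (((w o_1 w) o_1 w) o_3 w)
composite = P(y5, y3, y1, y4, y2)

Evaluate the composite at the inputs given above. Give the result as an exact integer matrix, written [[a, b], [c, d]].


(y5 · y3) = [[0, -2], [2, -2]]
(y1 · y4) = [[-3, 1], [-4, -2]]
((y5 · y3) · (y1 · y4)) = [[8, 4], [2, 6]]
(((y5 · y3) · (y1 · y4)) · y2) = [[-16, 8], [-4, 12]]

[[-16, 8], [-4, 12]]


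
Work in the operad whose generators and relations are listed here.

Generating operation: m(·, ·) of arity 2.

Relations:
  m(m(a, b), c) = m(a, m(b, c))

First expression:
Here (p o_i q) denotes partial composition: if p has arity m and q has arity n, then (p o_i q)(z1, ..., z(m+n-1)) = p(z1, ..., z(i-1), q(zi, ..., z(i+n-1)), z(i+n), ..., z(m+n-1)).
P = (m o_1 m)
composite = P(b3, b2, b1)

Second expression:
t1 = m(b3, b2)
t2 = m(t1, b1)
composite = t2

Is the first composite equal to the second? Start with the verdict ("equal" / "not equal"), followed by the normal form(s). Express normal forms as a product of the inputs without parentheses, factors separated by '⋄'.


equal; both compose to b3 ⋄ b2 ⋄ b1

The first expression reduces to b3 ⋄ b2 ⋄ b1
The second expression reduces to b3 ⋄ b2 ⋄ b1
The forms coincide; equal.


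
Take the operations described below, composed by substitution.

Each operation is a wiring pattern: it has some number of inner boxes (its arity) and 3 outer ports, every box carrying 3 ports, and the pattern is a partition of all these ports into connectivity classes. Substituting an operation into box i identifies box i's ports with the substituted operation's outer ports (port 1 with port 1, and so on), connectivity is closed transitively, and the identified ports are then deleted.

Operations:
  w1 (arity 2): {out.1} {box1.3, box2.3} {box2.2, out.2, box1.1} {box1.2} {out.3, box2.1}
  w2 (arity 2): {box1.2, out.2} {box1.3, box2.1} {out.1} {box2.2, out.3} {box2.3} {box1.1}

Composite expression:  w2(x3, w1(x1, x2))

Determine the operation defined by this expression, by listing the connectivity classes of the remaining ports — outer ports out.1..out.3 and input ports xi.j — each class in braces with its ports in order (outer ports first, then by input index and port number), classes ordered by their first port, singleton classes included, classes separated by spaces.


{out.1} {out.2, x3.2} {out.3, x1.1, x2.2} {x1.2} {x1.3, x2.3} {x2.1} {x3.1} {x3.3}

Substituting into w2 glues patterns; closure does the rest.
the subtree at w1 composes to {out.1} {out.2, x1.1, x2.2} {out.3, x2.1} {x1.2} {x1.3, x2.3} on (x1, x2); out.j = own outer ports
the subtree at w2 composes to {out.1} {out.2, x3.2} {out.3, x1.1, x2.2} {x1.2} {x1.3, x2.3} {x2.1} {x3.1} {x3.3} on (x3, x1, x2); out.j = own outer ports


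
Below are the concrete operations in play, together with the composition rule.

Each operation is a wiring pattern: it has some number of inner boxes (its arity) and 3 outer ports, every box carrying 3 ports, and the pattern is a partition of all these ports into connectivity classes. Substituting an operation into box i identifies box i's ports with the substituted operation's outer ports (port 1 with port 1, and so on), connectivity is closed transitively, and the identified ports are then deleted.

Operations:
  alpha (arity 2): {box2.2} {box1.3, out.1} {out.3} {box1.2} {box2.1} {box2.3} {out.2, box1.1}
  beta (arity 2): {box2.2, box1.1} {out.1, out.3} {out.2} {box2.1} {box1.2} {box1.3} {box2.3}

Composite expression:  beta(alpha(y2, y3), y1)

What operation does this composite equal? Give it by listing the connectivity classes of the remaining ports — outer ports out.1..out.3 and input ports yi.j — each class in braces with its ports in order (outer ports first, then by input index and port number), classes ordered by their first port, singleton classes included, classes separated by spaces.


{out.1, out.3} {out.2} {y1.1} {y1.2, y2.3} {y1.3} {y2.1} {y2.2} {y3.1} {y3.2} {y3.3}

Two ports join when wires chain via beta-identified ports.
the subtree at alpha composes to {out.1, y2.3} {out.2, y2.1} {out.3} {y2.2} {y3.1} {y3.2} {y3.3} on (y2, y3); out.j = own outer ports
the subtree at beta composes to {out.1, out.3} {out.2} {y1.1} {y1.2, y2.3} {y1.3} {y2.1} {y2.2} {y3.1} {y3.2} {y3.3} on (y2, y3, y1); out.j = own outer ports


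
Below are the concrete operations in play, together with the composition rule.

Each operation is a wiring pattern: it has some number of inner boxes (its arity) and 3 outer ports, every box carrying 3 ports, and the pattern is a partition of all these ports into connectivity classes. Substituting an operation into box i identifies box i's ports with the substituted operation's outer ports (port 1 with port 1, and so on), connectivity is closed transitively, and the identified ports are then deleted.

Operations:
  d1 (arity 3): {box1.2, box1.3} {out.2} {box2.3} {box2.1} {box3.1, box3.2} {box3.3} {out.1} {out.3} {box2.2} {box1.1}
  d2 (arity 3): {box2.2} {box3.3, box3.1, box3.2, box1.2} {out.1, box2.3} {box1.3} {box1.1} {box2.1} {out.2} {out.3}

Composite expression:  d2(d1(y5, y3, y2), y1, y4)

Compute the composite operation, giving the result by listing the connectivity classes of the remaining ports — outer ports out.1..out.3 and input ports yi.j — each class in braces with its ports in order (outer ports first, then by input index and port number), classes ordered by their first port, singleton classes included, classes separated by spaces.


{out.1, y1.3} {out.2} {out.3} {y1.1} {y1.2} {y2.1, y2.2} {y2.3} {y3.1} {y3.2} {y3.3} {y4.1, y4.2, y4.3} {y5.1} {y5.2, y5.3}

Treat the ports identified at d2 as solder joints: merge, then drop.
after d1, the pattern on (y5, y3, y2) reads {out.1} {out.2} {out.3} {y2.1, y2.2} {y2.3} {y3.1} {y3.2} {y3.3} {y5.1} {y5.2, y5.3} (out.j = its outer ports)
after d2, the pattern on (y5, y3, y2, y1, y4) reads {out.1, y1.3} {out.2} {out.3} {y1.1} {y1.2} {y2.1, y2.2} {y2.3} {y3.1} {y3.2} {y3.3} {y4.1, y4.2, y4.3} {y5.1} {y5.2, y5.3} (out.j = its outer ports)


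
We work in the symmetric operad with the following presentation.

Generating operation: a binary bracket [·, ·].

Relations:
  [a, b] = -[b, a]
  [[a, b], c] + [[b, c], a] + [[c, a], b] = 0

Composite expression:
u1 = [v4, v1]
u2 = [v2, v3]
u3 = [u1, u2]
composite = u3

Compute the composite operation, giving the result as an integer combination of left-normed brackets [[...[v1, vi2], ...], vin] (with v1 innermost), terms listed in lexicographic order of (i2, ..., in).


-[[[v1, v4], v2], v3] + [[[v1, v4], v3], v2]

Expand each bracket as ab - ba; the v1-initial words give the coefficients.
Composite bracket: [[v4, v1], [v2, v3]]
The bracket unfolds into 8 signed words via [a, b] = ab - ba (2^3 = 8).
Words beginning with v1 determine it all:
  word v1v4v2v3 has sign -1, contributing -[[[v1, v4], v2], v3]
  word v1v4v3v2 has sign +1, contributing +[[[v1, v4], v3], v2]


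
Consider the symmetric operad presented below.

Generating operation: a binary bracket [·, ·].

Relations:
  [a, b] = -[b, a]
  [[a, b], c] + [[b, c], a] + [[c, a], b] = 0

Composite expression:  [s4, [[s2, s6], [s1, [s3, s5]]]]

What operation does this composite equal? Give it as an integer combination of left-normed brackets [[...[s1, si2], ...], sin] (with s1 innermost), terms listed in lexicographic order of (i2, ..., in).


[[[[[s1, s3], s5], s2], s6], s4] - [[[[[s1, s3], s5], s6], s2], s4] - [[[[[s1, s5], s3], s2], s6], s4] + [[[[[s1, s5], s3], s6], s2], s4]

Expand each bracket as ab - ba; the s1-initial words give the coefficients.
Composite bracket: [s4, [[s2, s6], [s1, [s3, s5]]]]
Full expansion: 32 signed words from ab - ba (2^5 = 32).
Coefficients come from the s1-initial words:
  sign of s1s3s5s2s6s4 is +1, so it contributes +[[[[[s1, s3], s5], s2], s6], s4]
  sign of s1s3s5s6s2s4 is -1, so it contributes -[[[[[s1, s3], s5], s6], s2], s4]
  sign of s1s5s3s2s6s4 is -1, so it contributes -[[[[[s1, s5], s3], s2], s6], s4]
  sign of s1s5s3s6s2s4 is +1, so it contributes +[[[[[s1, s5], s3], s6], s2], s4]


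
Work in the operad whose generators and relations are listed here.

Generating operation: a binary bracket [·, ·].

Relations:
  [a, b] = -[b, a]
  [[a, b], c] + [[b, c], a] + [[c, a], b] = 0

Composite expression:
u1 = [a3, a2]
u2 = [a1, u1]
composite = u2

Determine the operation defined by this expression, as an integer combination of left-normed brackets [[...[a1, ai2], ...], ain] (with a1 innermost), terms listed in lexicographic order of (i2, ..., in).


-[[a1, a2], a3] + [[a1, a3], a2]

Skip Jacobi rewriting: expand, keep a1-initial words, read off terms.
Composite bracket: [a1, [a3, a2]]
Expanding via [a, b] = ab - ba: 4 signed words (2^2 = 4).
Collect the words opening with a1:
  sign of a1a2a3 is -1, so it contributes -[[a1, a2], a3]
  sign of a1a3a2 is +1, so it contributes +[[a1, a3], a2]


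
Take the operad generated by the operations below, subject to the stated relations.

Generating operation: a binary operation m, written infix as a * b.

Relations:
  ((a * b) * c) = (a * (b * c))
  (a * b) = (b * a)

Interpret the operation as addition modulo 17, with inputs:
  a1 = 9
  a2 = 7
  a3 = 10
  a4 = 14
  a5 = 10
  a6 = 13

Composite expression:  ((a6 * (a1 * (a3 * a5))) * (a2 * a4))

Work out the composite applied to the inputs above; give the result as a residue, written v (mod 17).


(a3 * a5) = 3
(a1 * (a3 * a5)) = 12
(a6 * (a1 * (a3 * a5))) = 8
(a2 * a4) = 4
((a6 * (a1 * (a3 * a5))) * (a2 * a4)) = 12

12 (mod 17)


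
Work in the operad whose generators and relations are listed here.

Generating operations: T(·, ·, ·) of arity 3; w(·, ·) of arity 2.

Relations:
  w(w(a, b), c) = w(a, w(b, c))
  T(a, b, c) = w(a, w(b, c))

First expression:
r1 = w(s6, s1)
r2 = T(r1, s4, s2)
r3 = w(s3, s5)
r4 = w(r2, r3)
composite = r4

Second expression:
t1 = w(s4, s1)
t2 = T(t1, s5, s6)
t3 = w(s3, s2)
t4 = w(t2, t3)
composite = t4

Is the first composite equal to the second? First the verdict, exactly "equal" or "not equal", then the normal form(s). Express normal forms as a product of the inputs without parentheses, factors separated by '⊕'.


The first composite normalizes to s6 ⊕ s1 ⊕ s4 ⊕ s2 ⊕ s3 ⊕ s5
The second composite normalizes to s4 ⊕ s1 ⊕ s5 ⊕ s6 ⊕ s3 ⊕ s2
The forms do not match — not equal.

not equal — first s6 ⊕ s1 ⊕ s4 ⊕ s2 ⊕ s3 ⊕ s5, second s4 ⊕ s1 ⊕ s5 ⊕ s6 ⊕ s3 ⊕ s2


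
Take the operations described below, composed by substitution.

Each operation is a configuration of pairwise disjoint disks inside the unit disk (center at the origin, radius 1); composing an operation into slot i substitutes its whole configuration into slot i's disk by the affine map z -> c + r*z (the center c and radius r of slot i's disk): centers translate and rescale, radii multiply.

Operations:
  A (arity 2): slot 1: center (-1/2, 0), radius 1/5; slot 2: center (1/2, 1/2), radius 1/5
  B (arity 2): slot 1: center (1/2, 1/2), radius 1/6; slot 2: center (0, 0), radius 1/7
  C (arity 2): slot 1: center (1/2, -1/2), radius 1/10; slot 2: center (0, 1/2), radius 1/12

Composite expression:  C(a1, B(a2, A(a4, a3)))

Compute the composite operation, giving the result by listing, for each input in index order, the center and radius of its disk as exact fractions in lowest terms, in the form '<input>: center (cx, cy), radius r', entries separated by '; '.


Follow each a-input down from C: c' goes to c + r*c', radius to r*r'.
tracing a1 down its 1-map path: center (1/2, -1/2), radius 1/10
tracing a2 down its 2-map path: center (1/24, 13/24), radius 1/72
tracing a4 down its 3-map path: center (-1/168, 1/2), radius 1/420
tracing a3 down its 3-map path: center (1/168, 85/168), radius 1/420

a1: center (1/2, -1/2), radius 1/10; a2: center (1/24, 13/24), radius 1/72; a3: center (1/168, 85/168), radius 1/420; a4: center (-1/168, 1/2), radius 1/420
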